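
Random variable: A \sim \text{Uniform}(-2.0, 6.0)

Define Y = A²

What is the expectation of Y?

Using E[X²] = Var(X) + (E[X])²:
E[A] = 2
Var(A) = (6 + 2)^2/12 = 5.3333333
E[A²] = 5.3333333 + 2² = 5.3333333 + 4 = 9.3333333

9.3333333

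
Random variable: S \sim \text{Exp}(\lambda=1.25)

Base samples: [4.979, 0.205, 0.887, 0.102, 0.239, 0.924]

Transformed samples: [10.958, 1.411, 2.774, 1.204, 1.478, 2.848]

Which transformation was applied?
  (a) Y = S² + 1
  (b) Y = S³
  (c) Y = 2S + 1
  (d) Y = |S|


Checking option (c) Y = 2S + 1:
  S = 4.979 -> Y = 10.958 ✓
  S = 0.205 -> Y = 1.411 ✓
  S = 0.887 -> Y = 2.774 ✓
All samples match this transformation.

(c) 2S + 1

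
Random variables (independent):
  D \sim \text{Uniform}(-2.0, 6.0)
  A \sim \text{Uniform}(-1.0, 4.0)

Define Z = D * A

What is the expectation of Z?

For independent RVs: E[XY] = E[X]*E[Y]
E[D] = 2
E[A] = 1.5
E[Z] = 2 * 1.5 = 3

3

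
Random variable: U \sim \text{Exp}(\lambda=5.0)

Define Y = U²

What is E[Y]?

Using E[X²] = Var(X) + (E[X])²:
E[U] = 0.2
Var(U) = 1/5.0^2 = 0.04
E[U²] = 0.04 + 0.2² = 0.04 + 0.04 = 0.08

0.08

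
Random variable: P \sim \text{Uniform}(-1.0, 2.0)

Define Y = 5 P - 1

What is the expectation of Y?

For Y = 5P - 1:
E[Y] = 5 * E[P] - 1
E[P] = (-1 + 2)/2 = 0.5
E[Y] = 5 * 0.5 - 1 = 1.5

1.5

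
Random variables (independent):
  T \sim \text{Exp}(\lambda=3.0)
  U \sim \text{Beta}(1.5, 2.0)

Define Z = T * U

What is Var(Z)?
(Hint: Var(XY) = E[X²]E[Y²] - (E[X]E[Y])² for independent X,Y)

Var(XY) = E[X²]E[Y²] - (E[X]E[Y])²
E[T] = 0.33333333, Var(T) = 0.11111111
E[U] = 0.42857143, Var(U) = 0.054421769
E[T²] = 0.11111111 + 0.33333333² = 0.22222222
E[U²] = 0.054421769 + 0.42857143² = 0.23809524
Var(Z) = 0.22222222*0.23809524 - (0.33333333*0.42857143)²
= 0.052910053 - 0.020408163 = 0.03250189

0.03250189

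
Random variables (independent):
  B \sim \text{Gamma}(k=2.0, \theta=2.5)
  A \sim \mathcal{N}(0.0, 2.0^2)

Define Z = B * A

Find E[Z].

For independent RVs: E[XY] = E[X]*E[Y]
E[B] = 5
E[A] = 0
E[Z] = 5 * 0 = 0

0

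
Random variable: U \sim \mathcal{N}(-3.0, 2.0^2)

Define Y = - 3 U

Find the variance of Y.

For Y = aU + b: Var(Y) = a² * Var(U)
Var(U) = 2.0^2 = 4
Var(Y) = (-3)² * 4 = 9 * 4 = 36

36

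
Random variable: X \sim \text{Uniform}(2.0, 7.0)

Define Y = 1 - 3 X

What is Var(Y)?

For Y = aX + b: Var(Y) = a² * Var(X)
Var(X) = (7 - 2)^2/12 = 2.0833333
Var(Y) = (-3)² * 2.0833333 = 9 * 2.0833333 = 18.75

18.75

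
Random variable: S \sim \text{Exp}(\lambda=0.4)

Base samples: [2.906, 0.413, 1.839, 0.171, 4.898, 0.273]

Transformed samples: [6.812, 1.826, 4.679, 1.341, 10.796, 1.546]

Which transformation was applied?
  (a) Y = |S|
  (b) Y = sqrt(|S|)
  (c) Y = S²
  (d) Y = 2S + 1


Checking option (d) Y = 2S + 1:
  S = 2.906 -> Y = 6.812 ✓
  S = 0.413 -> Y = 1.826 ✓
  S = 1.839 -> Y = 4.679 ✓
All samples match this transformation.

(d) 2S + 1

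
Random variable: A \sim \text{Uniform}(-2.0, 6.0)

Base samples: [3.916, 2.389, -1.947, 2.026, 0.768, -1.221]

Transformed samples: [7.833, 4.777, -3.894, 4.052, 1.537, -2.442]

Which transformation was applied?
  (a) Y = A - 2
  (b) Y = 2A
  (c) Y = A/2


Checking option (b) Y = 2A:
  A = 3.916 -> Y = 7.833 ✓
  A = 2.389 -> Y = 4.777 ✓
  A = -1.947 -> Y = -3.894 ✓
All samples match this transformation.

(b) 2A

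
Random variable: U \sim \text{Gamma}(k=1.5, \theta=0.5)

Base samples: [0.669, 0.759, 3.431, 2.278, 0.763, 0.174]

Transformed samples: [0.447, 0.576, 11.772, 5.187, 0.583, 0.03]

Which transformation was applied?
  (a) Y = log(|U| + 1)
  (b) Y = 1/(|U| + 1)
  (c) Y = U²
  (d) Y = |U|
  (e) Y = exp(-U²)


Checking option (c) Y = U²:
  U = 0.669 -> Y = 0.447 ✓
  U = 0.759 -> Y = 0.576 ✓
  U = 3.431 -> Y = 11.772 ✓
All samples match this transformation.

(c) U²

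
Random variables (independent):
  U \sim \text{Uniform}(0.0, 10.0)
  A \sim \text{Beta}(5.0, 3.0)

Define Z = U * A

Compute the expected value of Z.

For independent RVs: E[XY] = E[X]*E[Y]
E[U] = 5
E[A] = 0.625
E[Z] = 5 * 0.625 = 3.125

3.125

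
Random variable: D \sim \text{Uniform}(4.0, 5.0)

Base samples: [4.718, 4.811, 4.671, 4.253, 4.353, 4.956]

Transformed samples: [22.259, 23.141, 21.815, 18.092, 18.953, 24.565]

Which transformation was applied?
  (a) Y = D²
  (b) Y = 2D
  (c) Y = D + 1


Checking option (a) Y = D²:
  D = 4.718 -> Y = 22.259 ✓
  D = 4.811 -> Y = 23.141 ✓
  D = 4.671 -> Y = 21.815 ✓
All samples match this transformation.

(a) D²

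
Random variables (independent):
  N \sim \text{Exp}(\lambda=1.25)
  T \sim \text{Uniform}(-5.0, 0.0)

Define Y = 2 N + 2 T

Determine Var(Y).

For independent RVs: Var(aX + bY) = a²Var(X) + b²Var(Y)
Var(N) = 0.64
Var(T) = 2.0833333
Var(Y) = 2²*0.64 + 2²*2.0833333
= 4*0.64 + 4*2.0833333 = 10.893333

10.893333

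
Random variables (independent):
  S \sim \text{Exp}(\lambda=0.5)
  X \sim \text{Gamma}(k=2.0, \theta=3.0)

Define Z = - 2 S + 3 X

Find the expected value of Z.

E[Z] = -2*E[S] + 3*E[X]
E[S] = 2
E[X] = 6
E[Z] = -2*2 + 3*6 = 14

14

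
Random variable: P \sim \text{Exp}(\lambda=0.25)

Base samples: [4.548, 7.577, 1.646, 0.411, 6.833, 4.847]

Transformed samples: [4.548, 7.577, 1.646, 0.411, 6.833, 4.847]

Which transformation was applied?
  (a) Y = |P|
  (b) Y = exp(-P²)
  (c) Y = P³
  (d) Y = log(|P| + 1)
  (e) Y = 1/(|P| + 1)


Checking option (a) Y = |P|:
  P = 4.548 -> Y = 4.548 ✓
  P = 7.577 -> Y = 7.577 ✓
  P = 1.646 -> Y = 1.646 ✓
All samples match this transformation.

(a) |P|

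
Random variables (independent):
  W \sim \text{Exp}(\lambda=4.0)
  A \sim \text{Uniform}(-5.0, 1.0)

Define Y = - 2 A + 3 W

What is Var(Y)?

For independent RVs: Var(aX + bY) = a²Var(X) + b²Var(Y)
Var(W) = 0.0625
Var(A) = 3
Var(Y) = 3²*0.0625 + (-2)²*3
= 9*0.0625 + 4*3 = 12.5625

12.5625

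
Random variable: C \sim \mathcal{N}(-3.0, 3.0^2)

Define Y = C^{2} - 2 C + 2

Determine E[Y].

E[Y] = 1*E[C²] - 2*E[C] + 2
E[C] = -3
E[C²] = Var(C) + (E[C])² = 9 + 9 = 18
E[Y] = 1*18 - 2*(-3) + 2 = 26

26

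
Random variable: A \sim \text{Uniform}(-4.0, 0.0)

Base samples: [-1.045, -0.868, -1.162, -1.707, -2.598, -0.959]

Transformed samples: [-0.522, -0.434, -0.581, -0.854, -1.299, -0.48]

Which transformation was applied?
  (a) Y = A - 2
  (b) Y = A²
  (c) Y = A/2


Checking option (c) Y = A/2:
  A = -1.045 -> Y = -0.522 ✓
  A = -0.868 -> Y = -0.434 ✓
  A = -1.162 -> Y = -0.581 ✓
All samples match this transformation.

(c) A/2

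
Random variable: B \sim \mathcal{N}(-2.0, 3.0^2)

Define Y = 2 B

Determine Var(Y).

For Y = aB + b: Var(Y) = a² * Var(B)
Var(B) = 3.0^2 = 9
Var(Y) = 2² * 9 = 4 * 9 = 36

36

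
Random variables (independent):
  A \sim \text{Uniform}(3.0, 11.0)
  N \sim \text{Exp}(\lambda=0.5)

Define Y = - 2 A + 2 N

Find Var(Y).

For independent RVs: Var(aX + bY) = a²Var(X) + b²Var(Y)
Var(A) = 5.3333333
Var(N) = 4
Var(Y) = (-2)²*5.3333333 + 2²*4
= 4*5.3333333 + 4*4 = 37.333333

37.333333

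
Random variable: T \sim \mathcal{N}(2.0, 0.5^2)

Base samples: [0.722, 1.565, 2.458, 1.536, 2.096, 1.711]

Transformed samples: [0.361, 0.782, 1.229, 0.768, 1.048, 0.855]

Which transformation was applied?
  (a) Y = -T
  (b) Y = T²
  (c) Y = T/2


Checking option (c) Y = T/2:
  T = 0.722 -> Y = 0.361 ✓
  T = 1.565 -> Y = 0.782 ✓
  T = 2.458 -> Y = 1.229 ✓
All samples match this transformation.

(c) T/2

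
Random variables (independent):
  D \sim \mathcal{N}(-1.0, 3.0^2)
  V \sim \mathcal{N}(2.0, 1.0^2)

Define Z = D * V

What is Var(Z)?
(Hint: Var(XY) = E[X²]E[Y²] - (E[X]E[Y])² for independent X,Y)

Var(XY) = E[X²]E[Y²] - (E[X]E[Y])²
E[D] = -1, Var(D) = 9
E[V] = 2, Var(V) = 1
E[D²] = 9 + (-1)² = 10
E[V²] = 1 + 2² = 5
Var(Z) = 10*5 - (-1*2)²
= 50 - 4 = 46

46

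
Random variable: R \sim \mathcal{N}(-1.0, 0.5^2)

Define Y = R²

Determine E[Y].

Using E[X²] = Var(X) + (E[X])²:
E[R] = -1
Var(R) = 0.5^2 = 0.25
E[R²] = 0.25 + (-1)² = 0.25 + 1 = 1.25

1.25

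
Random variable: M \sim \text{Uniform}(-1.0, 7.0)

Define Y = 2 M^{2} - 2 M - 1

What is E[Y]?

E[Y] = 2*E[M²] - 2*E[M] - 1
E[M] = 3
E[M²] = Var(M) + (E[M])² = 5.3333333 + 9 = 14.333333
E[Y] = 2*14.333333 - 2*3 - 1 = 21.666667

21.666667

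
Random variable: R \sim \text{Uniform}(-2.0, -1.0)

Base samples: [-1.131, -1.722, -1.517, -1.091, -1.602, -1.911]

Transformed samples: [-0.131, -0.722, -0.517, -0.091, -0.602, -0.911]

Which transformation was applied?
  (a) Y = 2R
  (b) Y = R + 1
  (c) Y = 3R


Checking option (b) Y = R + 1:
  R = -1.131 -> Y = -0.131 ✓
  R = -1.722 -> Y = -0.722 ✓
  R = -1.517 -> Y = -0.517 ✓
All samples match this transformation.

(b) R + 1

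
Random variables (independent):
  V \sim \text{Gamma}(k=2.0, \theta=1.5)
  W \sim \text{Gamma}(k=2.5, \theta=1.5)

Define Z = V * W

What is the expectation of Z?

For independent RVs: E[XY] = E[X]*E[Y]
E[V] = 3
E[W] = 3.75
E[Z] = 3 * 3.75 = 11.25

11.25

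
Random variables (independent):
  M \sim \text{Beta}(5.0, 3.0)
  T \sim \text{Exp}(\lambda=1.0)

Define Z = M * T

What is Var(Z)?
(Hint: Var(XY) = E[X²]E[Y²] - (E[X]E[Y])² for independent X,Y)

Var(XY) = E[X²]E[Y²] - (E[X]E[Y])²
E[M] = 0.625, Var(M) = 0.026041667
E[T] = 1, Var(T) = 1
E[M²] = 0.026041667 + 0.625² = 0.41666667
E[T²] = 1 + 1² = 2
Var(Z) = 0.41666667*2 - (0.625*1)²
= 0.83333333 - 0.390625 = 0.44270833

0.44270833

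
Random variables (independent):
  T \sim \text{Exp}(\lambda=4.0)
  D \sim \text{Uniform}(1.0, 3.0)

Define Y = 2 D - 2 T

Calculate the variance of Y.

For independent RVs: Var(aX + bY) = a²Var(X) + b²Var(Y)
Var(T) = 0.0625
Var(D) = 0.33333333
Var(Y) = (-2)²*0.0625 + 2²*0.33333333
= 4*0.0625 + 4*0.33333333 = 1.5833333

1.5833333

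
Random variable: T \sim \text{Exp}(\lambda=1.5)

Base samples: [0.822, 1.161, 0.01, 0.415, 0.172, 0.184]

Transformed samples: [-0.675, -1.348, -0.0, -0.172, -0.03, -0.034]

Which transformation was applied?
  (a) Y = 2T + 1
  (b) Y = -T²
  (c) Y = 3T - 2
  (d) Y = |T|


Checking option (b) Y = -T²:
  T = 0.822 -> Y = -0.675 ✓
  T = 1.161 -> Y = -1.348 ✓
  T = 0.01 -> Y = -0.0 ✓
All samples match this transformation.

(b) -T²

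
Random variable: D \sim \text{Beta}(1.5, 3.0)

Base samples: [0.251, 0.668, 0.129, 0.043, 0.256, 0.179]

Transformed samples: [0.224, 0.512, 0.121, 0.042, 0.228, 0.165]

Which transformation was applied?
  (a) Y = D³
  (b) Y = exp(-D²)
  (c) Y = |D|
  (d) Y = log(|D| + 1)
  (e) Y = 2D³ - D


Checking option (d) Y = log(|D| + 1):
  D = 0.251 -> Y = 0.224 ✓
  D = 0.668 -> Y = 0.512 ✓
  D = 0.129 -> Y = 0.121 ✓
All samples match this transformation.

(d) log(|D| + 1)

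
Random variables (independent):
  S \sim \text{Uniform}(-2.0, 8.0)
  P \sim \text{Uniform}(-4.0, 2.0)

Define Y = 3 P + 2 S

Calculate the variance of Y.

For independent RVs: Var(aX + bY) = a²Var(X) + b²Var(Y)
Var(S) = 8.3333333
Var(P) = 3
Var(Y) = 2²*8.3333333 + 3²*3
= 4*8.3333333 + 9*3 = 60.333333

60.333333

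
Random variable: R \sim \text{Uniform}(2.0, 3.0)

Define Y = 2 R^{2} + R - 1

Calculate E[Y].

E[Y] = 2*E[R²] + 1*E[R] - 1
E[R] = 2.5
E[R²] = Var(R) + (E[R])² = 0.083333333 + 6.25 = 6.3333333
E[Y] = 2*6.3333333 + 1*2.5 - 1 = 14.166667

14.166667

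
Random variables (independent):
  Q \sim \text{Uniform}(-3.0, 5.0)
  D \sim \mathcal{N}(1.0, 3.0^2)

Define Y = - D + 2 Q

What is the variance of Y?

For independent RVs: Var(aX + bY) = a²Var(X) + b²Var(Y)
Var(Q) = 5.3333333
Var(D) = 9
Var(Y) = 2²*5.3333333 + (-1)²*9
= 4*5.3333333 + 1*9 = 30.333333

30.333333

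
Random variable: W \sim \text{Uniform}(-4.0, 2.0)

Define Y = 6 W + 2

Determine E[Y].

For Y = 6W + 2:
E[Y] = 6 * E[W] + 2
E[W] = (-4 + 2)/2 = -1
E[Y] = 6 * (-1) + 2 = -4

-4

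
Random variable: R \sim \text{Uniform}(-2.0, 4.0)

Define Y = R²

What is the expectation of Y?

Using E[X²] = Var(X) + (E[X])²:
E[R] = 1
Var(R) = (4 + 2)^2/12 = 3
E[R²] = 3 + 1² = 3 + 1 = 4

4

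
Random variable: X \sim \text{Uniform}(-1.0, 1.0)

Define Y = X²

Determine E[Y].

Using E[X²] = Var(X) + (E[X])²:
E[X] = 0
Var(X) = (1 + 1)^2/12 = 0.33333333
E[X²] = 0.33333333 + 0² = 0.33333333 + 0 = 0.33333333

0.33333333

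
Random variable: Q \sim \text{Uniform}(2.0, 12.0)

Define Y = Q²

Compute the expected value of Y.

E[Q²] = Var(Q) + (E[Q])² = 8.3333333 + 49 = 57.333333

57.333333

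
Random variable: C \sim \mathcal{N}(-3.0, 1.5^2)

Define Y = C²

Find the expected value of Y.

E[C²] = Var(C) + (E[C])² = 2.25 + 9 = 11.25

11.25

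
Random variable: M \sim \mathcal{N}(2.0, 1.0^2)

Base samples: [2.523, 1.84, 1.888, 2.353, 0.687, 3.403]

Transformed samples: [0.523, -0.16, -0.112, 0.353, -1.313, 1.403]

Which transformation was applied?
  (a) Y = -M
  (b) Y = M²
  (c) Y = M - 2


Checking option (c) Y = M - 2:
  M = 2.523 -> Y = 0.523 ✓
  M = 1.84 -> Y = -0.16 ✓
  M = 1.888 -> Y = -0.112 ✓
All samples match this transformation.

(c) M - 2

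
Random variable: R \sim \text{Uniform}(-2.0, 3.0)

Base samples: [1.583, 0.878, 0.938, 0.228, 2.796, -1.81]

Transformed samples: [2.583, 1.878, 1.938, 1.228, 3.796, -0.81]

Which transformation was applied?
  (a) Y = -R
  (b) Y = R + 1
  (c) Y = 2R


Checking option (b) Y = R + 1:
  R = 1.583 -> Y = 2.583 ✓
  R = 0.878 -> Y = 1.878 ✓
  R = 0.938 -> Y = 1.938 ✓
All samples match this transformation.

(b) R + 1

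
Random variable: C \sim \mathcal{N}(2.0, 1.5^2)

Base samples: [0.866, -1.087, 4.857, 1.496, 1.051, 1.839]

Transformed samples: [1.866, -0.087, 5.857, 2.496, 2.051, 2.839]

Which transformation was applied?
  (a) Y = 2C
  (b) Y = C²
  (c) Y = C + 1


Checking option (c) Y = C + 1:
  C = 0.866 -> Y = 1.866 ✓
  C = -1.087 -> Y = -0.087 ✓
  C = 4.857 -> Y = 5.857 ✓
All samples match this transformation.

(c) C + 1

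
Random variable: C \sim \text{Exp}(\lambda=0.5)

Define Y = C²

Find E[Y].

E[C²] = Var(C) + (E[C])² = 4 + 4 = 8

8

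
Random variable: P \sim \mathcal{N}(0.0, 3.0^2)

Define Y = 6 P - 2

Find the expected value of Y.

For Y = 6P - 2:
E[Y] = 6 * E[P] - 2
E[P] = 0.0 = 0
E[Y] = 6 * 0 - 2 = -2

-2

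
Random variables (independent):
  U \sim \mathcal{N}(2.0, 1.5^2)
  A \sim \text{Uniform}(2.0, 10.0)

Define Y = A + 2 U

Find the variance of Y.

For independent RVs: Var(aX + bY) = a²Var(X) + b²Var(Y)
Var(U) = 2.25
Var(A) = 5.3333333
Var(Y) = 2²*2.25 + 1²*5.3333333
= 4*2.25 + 1*5.3333333 = 14.333333

14.333333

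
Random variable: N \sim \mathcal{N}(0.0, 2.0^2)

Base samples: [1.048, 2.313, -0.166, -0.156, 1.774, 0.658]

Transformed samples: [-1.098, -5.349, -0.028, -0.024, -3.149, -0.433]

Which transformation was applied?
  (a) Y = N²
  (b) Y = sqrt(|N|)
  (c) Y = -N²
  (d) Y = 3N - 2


Checking option (c) Y = -N²:
  N = 1.048 -> Y = -1.098 ✓
  N = 2.313 -> Y = -5.349 ✓
  N = -0.166 -> Y = -0.028 ✓
All samples match this transformation.

(c) -N²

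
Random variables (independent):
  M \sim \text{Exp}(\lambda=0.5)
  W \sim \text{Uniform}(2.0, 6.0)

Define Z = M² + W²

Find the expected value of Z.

E[Z] = E[M²] + E[W²]
E[M²] = Var(M) + E[M]² = 4 + 4 = 8
E[W²] = Var(W) + E[W]² = 1.3333333 + 16 = 17.333333
E[Z] = 8 + 17.333333 = 25.333333

25.333333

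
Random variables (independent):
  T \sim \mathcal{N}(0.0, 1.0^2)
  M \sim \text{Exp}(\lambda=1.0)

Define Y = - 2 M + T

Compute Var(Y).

For independent RVs: Var(aX + bY) = a²Var(X) + b²Var(Y)
Var(T) = 1
Var(M) = 1
Var(Y) = 1²*1 + (-2)²*1
= 1*1 + 4*1 = 5

5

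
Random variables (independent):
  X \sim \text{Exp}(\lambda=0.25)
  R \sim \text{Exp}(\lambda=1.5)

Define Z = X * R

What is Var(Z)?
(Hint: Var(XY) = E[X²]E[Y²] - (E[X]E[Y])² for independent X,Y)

Var(XY) = E[X²]E[Y²] - (E[X]E[Y])²
E[X] = 4, Var(X) = 16
E[R] = 0.66666667, Var(R) = 0.44444444
E[X²] = 16 + 4² = 32
E[R²] = 0.44444444 + 0.66666667² = 0.88888889
Var(Z) = 32*0.88888889 - (4*0.66666667)²
= 28.444444 - 7.1111111 = 21.333333

21.333333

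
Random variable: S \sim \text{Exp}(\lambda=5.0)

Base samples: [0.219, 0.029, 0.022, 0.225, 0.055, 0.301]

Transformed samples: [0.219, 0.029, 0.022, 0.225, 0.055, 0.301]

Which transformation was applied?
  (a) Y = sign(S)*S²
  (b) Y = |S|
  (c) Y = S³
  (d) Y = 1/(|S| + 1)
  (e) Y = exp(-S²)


Checking option (b) Y = |S|:
  S = 0.219 -> Y = 0.219 ✓
  S = 0.029 -> Y = 0.029 ✓
  S = 0.022 -> Y = 0.022 ✓
All samples match this transformation.

(b) |S|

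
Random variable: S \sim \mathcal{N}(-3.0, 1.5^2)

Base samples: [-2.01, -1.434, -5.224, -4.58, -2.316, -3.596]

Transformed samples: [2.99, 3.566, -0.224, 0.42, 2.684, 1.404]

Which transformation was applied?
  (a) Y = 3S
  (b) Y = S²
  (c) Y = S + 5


Checking option (c) Y = S + 5:
  S = -2.01 -> Y = 2.99 ✓
  S = -1.434 -> Y = 3.566 ✓
  S = -5.224 -> Y = -0.224 ✓
All samples match this transformation.

(c) S + 5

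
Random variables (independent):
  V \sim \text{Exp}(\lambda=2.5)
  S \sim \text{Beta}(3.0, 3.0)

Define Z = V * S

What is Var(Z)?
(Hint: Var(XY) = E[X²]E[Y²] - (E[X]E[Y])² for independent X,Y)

Var(XY) = E[X²]E[Y²] - (E[X]E[Y])²
E[V] = 0.4, Var(V) = 0.16
E[S] = 0.5, Var(S) = 0.035714286
E[V²] = 0.16 + 0.4² = 0.32
E[S²] = 0.035714286 + 0.5² = 0.28571429
Var(Z) = 0.32*0.28571429 - (0.4*0.5)²
= 0.091428571 - 0.04 = 0.051428571

0.051428571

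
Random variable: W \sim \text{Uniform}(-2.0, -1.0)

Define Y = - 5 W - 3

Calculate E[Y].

For Y = -5W - 3:
E[Y] = -5 * E[W] - 3
E[W] = (-2 - 1)/2 = -1.5
E[Y] = -5 * (-1.5) - 3 = 4.5

4.5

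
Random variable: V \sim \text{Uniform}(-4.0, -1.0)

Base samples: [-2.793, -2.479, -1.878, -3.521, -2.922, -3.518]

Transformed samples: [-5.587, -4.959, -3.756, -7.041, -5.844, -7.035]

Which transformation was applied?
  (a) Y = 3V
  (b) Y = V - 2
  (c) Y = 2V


Checking option (c) Y = 2V:
  V = -2.793 -> Y = -5.587 ✓
  V = -2.479 -> Y = -4.959 ✓
  V = -1.878 -> Y = -3.756 ✓
All samples match this transformation.

(c) 2V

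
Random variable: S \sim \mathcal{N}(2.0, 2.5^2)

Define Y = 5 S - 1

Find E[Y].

For Y = 5S - 1:
E[Y] = 5 * E[S] - 1
E[S] = 2.0 = 2
E[Y] = 5 * 2 - 1 = 9

9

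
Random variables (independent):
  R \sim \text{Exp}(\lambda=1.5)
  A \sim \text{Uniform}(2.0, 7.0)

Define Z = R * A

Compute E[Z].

For independent RVs: E[XY] = E[X]*E[Y]
E[R] = 0.66666667
E[A] = 4.5
E[Z] = 0.66666667 * 4.5 = 3

3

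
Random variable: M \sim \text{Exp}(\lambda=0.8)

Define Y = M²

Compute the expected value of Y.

E[M²] = Var(M) + (E[M])² = 1.5625 + 1.5625 = 3.125

3.125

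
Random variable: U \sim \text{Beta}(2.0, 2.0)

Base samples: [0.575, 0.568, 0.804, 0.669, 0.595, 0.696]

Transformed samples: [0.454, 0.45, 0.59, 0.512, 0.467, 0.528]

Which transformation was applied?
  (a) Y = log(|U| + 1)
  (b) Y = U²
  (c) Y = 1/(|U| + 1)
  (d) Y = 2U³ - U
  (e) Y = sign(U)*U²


Checking option (a) Y = log(|U| + 1):
  U = 0.575 -> Y = 0.454 ✓
  U = 0.568 -> Y = 0.45 ✓
  U = 0.804 -> Y = 0.59 ✓
All samples match this transformation.

(a) log(|U| + 1)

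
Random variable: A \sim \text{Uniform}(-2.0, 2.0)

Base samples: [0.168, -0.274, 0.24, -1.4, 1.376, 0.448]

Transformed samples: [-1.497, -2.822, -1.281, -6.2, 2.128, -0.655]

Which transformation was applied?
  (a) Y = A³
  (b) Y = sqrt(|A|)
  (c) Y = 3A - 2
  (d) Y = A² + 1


Checking option (c) Y = 3A - 2:
  A = 0.168 -> Y = -1.497 ✓
  A = -0.274 -> Y = -2.822 ✓
  A = 0.24 -> Y = -1.281 ✓
All samples match this transformation.

(c) 3A - 2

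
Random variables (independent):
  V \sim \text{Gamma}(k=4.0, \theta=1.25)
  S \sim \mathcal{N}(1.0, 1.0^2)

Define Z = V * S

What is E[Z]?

For independent RVs: E[XY] = E[X]*E[Y]
E[V] = 5
E[S] = 1
E[Z] = 5 * 1 = 5

5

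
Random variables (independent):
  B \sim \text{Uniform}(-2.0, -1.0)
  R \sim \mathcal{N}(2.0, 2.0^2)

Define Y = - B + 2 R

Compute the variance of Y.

For independent RVs: Var(aX + bY) = a²Var(X) + b²Var(Y)
Var(B) = 0.083333333
Var(R) = 4
Var(Y) = (-1)²*0.083333333 + 2²*4
= 1*0.083333333 + 4*4 = 16.083333

16.083333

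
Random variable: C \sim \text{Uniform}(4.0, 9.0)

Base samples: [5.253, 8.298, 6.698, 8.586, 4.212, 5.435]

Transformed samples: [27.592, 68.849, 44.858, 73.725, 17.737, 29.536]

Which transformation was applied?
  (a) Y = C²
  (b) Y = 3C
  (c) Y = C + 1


Checking option (a) Y = C²:
  C = 5.253 -> Y = 27.592 ✓
  C = 8.298 -> Y = 68.849 ✓
  C = 6.698 -> Y = 44.858 ✓
All samples match this transformation.

(a) C²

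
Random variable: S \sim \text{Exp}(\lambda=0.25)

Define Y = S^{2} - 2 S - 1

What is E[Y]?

E[Y] = 1*E[S²] - 2*E[S] - 1
E[S] = 4
E[S²] = Var(S) + (E[S])² = 16 + 16 = 32
E[Y] = 1*32 - 2*4 - 1 = 23

23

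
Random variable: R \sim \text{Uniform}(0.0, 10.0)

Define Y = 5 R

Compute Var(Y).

For Y = aR + b: Var(Y) = a² * Var(R)
Var(R) = (10 - 0)^2/12 = 8.3333333
Var(Y) = 5² * 8.3333333 = 25 * 8.3333333 = 208.33333

208.33333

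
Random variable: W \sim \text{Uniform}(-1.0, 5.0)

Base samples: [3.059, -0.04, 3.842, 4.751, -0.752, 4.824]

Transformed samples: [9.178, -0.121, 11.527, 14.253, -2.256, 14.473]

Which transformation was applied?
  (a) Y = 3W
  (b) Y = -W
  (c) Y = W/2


Checking option (a) Y = 3W:
  W = 3.059 -> Y = 9.178 ✓
  W = -0.04 -> Y = -0.121 ✓
  W = 3.842 -> Y = 11.527 ✓
All samples match this transformation.

(a) 3W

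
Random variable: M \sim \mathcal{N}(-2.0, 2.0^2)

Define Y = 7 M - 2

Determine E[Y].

For Y = 7M - 2:
E[Y] = 7 * E[M] - 2
E[M] = -2.0 = -2
E[Y] = 7 * (-2) - 2 = -16

-16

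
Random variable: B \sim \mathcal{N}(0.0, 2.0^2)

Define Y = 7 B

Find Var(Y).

For Y = aB + b: Var(Y) = a² * Var(B)
Var(B) = 2.0^2 = 4
Var(Y) = 7² * 4 = 49 * 4 = 196

196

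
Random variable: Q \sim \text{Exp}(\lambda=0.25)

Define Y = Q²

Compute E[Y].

E[Q²] = Var(Q) + (E[Q])² = 16 + 16 = 32

32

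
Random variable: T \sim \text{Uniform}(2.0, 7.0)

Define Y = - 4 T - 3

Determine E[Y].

For Y = -4T - 3:
E[Y] = -4 * E[T] - 3
E[T] = (2 + 7)/2 = 4.5
E[Y] = -4 * 4.5 - 3 = -21

-21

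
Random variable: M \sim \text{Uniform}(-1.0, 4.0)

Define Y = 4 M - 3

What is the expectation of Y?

For Y = 4M - 3:
E[Y] = 4 * E[M] - 3
E[M] = (-1 + 4)/2 = 1.5
E[Y] = 4 * 1.5 - 3 = 3

3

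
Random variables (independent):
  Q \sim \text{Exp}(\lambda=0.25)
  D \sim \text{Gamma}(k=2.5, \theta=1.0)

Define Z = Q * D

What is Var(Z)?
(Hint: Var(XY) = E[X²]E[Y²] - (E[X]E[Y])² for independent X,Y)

Var(XY) = E[X²]E[Y²] - (E[X]E[Y])²
E[Q] = 4, Var(Q) = 16
E[D] = 2.5, Var(D) = 2.5
E[Q²] = 16 + 4² = 32
E[D²] = 2.5 + 2.5² = 8.75
Var(Z) = 32*8.75 - (4*2.5)²
= 280 - 100 = 180

180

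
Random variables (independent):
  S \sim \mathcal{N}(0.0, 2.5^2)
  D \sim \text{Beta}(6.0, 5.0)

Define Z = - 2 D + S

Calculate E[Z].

E[Z] = 1*E[S] - 2*E[D]
E[S] = 0
E[D] = 0.54545455
E[Z] = 1*0 - 2*0.54545455 = -1.0909091

-1.0909091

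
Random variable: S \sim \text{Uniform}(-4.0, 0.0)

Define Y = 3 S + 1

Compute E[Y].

For Y = 3S + 1:
E[Y] = 3 * E[S] + 1
E[S] = (-4 + 0)/2 = -2
E[Y] = 3 * (-2) + 1 = -5

-5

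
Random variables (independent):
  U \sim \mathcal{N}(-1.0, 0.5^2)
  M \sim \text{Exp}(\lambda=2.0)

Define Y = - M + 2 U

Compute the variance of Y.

For independent RVs: Var(aX + bY) = a²Var(X) + b²Var(Y)
Var(U) = 0.25
Var(M) = 0.25
Var(Y) = 2²*0.25 + (-1)²*0.25
= 4*0.25 + 1*0.25 = 1.25

1.25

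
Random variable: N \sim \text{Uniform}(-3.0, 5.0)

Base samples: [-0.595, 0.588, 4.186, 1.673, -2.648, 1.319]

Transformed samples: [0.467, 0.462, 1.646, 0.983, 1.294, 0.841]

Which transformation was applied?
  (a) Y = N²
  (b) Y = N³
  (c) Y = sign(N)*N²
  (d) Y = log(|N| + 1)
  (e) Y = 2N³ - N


Checking option (d) Y = log(|N| + 1):
  N = -0.595 -> Y = 0.467 ✓
  N = 0.588 -> Y = 0.462 ✓
  N = 4.186 -> Y = 1.646 ✓
All samples match this transformation.

(d) log(|N| + 1)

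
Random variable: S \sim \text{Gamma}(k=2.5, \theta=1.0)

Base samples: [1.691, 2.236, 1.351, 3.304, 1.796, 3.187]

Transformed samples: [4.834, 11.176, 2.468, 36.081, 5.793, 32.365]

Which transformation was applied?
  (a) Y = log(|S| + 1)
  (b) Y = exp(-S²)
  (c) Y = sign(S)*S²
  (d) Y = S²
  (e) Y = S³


Checking option (e) Y = S³:
  S = 1.691 -> Y = 4.834 ✓
  S = 2.236 -> Y = 11.176 ✓
  S = 1.351 -> Y = 2.468 ✓
All samples match this transformation.

(e) S³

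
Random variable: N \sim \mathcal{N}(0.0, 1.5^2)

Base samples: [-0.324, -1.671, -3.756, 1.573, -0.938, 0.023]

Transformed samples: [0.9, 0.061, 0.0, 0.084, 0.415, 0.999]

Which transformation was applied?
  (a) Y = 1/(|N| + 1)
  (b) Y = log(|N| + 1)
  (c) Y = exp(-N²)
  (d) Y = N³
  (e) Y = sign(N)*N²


Checking option (c) Y = exp(-N²):
  N = -0.324 -> Y = 0.9 ✓
  N = -1.671 -> Y = 0.061 ✓
  N = -3.756 -> Y = 0.0 ✓
All samples match this transformation.

(c) exp(-N²)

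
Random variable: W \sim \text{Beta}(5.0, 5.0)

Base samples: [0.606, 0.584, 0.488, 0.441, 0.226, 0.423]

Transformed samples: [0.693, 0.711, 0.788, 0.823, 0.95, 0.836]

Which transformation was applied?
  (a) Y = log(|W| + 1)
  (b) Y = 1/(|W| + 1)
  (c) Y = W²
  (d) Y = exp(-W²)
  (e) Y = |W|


Checking option (d) Y = exp(-W²):
  W = 0.606 -> Y = 0.693 ✓
  W = 0.584 -> Y = 0.711 ✓
  W = 0.488 -> Y = 0.788 ✓
All samples match this transformation.

(d) exp(-W²)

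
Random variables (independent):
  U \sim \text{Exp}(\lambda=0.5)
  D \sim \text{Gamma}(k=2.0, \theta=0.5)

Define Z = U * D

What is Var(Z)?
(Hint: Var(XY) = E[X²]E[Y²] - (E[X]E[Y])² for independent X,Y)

Var(XY) = E[X²]E[Y²] - (E[X]E[Y])²
E[U] = 2, Var(U) = 4
E[D] = 1, Var(D) = 0.5
E[U²] = 4 + 2² = 8
E[D²] = 0.5 + 1² = 1.5
Var(Z) = 8*1.5 - (2*1)²
= 12 - 4 = 8

8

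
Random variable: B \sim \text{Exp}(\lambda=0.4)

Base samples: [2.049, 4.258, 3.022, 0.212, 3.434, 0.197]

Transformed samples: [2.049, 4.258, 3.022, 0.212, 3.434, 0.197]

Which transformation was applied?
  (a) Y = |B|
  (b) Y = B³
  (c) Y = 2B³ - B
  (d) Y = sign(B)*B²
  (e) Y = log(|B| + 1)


Checking option (a) Y = |B|:
  B = 2.049 -> Y = 2.049 ✓
  B = 4.258 -> Y = 4.258 ✓
  B = 3.022 -> Y = 3.022 ✓
All samples match this transformation.

(a) |B|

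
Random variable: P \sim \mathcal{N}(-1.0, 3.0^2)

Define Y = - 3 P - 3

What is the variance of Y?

For Y = aP + b: Var(Y) = a² * Var(P)
Var(P) = 3.0^2 = 9
Var(Y) = (-3)² * 9 = 9 * 9 = 81

81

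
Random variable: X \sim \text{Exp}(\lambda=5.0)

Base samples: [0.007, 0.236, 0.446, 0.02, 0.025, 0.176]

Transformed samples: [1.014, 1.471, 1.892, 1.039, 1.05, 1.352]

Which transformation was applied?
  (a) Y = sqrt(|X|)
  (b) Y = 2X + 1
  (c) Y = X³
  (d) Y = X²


Checking option (b) Y = 2X + 1:
  X = 0.007 -> Y = 1.014 ✓
  X = 0.236 -> Y = 1.471 ✓
  X = 0.446 -> Y = 1.892 ✓
All samples match this transformation.

(b) 2X + 1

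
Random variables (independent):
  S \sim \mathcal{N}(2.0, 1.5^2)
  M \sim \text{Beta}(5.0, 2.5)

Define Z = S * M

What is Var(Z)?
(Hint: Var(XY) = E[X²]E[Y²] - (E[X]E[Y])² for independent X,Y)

Var(XY) = E[X²]E[Y²] - (E[X]E[Y])²
E[S] = 2, Var(S) = 2.25
E[M] = 0.66666667, Var(M) = 0.026143791
E[S²] = 2.25 + 2² = 6.25
E[M²] = 0.026143791 + 0.66666667² = 0.47058824
Var(Z) = 6.25*0.47058824 - (2*0.66666667)²
= 2.9411765 - 1.7777778 = 1.1633987

1.1633987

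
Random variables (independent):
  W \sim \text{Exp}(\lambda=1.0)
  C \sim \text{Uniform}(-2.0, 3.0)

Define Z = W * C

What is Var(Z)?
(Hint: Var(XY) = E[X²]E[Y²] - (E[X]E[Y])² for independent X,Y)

Var(XY) = E[X²]E[Y²] - (E[X]E[Y])²
E[W] = 1, Var(W) = 1
E[C] = 0.5, Var(C) = 2.0833333
E[W²] = 1 + 1² = 2
E[C²] = 2.0833333 + 0.5² = 2.3333333
Var(Z) = 2*2.3333333 - (1*0.5)²
= 4.6666667 - 0.25 = 4.4166667

4.4166667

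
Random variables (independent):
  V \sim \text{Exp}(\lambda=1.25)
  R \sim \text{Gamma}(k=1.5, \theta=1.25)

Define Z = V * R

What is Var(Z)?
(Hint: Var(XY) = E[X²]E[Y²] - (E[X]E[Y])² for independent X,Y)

Var(XY) = E[X²]E[Y²] - (E[X]E[Y])²
E[V] = 0.8, Var(V) = 0.64
E[R] = 1.875, Var(R) = 2.34375
E[V²] = 0.64 + 0.8² = 1.28
E[R²] = 2.34375 + 1.875² = 5.859375
Var(Z) = 1.28*5.859375 - (0.8*1.875)²
= 7.5 - 2.25 = 5.25

5.25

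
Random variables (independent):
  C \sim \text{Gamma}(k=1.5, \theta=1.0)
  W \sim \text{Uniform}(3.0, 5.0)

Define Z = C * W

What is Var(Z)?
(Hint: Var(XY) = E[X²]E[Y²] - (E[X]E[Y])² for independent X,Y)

Var(XY) = E[X²]E[Y²] - (E[X]E[Y])²
E[C] = 1.5, Var(C) = 1.5
E[W] = 4, Var(W) = 0.33333333
E[C²] = 1.5 + 1.5² = 3.75
E[W²] = 0.33333333 + 4² = 16.333333
Var(Z) = 3.75*16.333333 - (1.5*4)²
= 61.25 - 36 = 25.25

25.25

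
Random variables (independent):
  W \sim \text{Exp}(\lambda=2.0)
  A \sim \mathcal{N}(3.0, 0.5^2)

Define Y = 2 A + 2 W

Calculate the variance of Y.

For independent RVs: Var(aX + bY) = a²Var(X) + b²Var(Y)
Var(W) = 0.25
Var(A) = 0.25
Var(Y) = 2²*0.25 + 2²*0.25
= 4*0.25 + 4*0.25 = 2

2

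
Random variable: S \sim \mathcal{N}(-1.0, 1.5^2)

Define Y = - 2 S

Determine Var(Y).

For Y = aS + b: Var(Y) = a² * Var(S)
Var(S) = 1.5^2 = 2.25
Var(Y) = (-2)² * 2.25 = 4 * 2.25 = 9

9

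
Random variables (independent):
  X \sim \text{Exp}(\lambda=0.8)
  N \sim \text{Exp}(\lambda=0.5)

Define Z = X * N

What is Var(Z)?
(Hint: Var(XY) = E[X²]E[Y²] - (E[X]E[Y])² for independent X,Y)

Var(XY) = E[X²]E[Y²] - (E[X]E[Y])²
E[X] = 1.25, Var(X) = 1.5625
E[N] = 2, Var(N) = 4
E[X²] = 1.5625 + 1.25² = 3.125
E[N²] = 4 + 2² = 8
Var(Z) = 3.125*8 - (1.25*2)²
= 25 - 6.25 = 18.75

18.75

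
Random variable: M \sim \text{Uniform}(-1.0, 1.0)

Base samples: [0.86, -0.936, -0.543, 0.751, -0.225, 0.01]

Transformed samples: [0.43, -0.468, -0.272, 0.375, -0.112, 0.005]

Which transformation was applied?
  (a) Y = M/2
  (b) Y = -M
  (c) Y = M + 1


Checking option (a) Y = M/2:
  M = 0.86 -> Y = 0.43 ✓
  M = -0.936 -> Y = -0.468 ✓
  M = -0.543 -> Y = -0.272 ✓
All samples match this transformation.

(a) M/2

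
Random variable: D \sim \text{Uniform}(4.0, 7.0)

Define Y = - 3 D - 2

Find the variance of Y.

For Y = aD + b: Var(Y) = a² * Var(D)
Var(D) = (7 - 4)^2/12 = 0.75
Var(Y) = (-3)² * 0.75 = 9 * 0.75 = 6.75

6.75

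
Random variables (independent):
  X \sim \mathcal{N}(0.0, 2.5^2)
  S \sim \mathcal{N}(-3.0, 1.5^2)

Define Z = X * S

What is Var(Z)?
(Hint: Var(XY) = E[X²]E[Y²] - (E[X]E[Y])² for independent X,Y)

Var(XY) = E[X²]E[Y²] - (E[X]E[Y])²
E[X] = 0, Var(X) = 6.25
E[S] = -3, Var(S) = 2.25
E[X²] = 6.25 + 0² = 6.25
E[S²] = 2.25 + (-3)² = 11.25
Var(Z) = 6.25*11.25 - (0*(-3))²
= 70.3125 - 0 = 70.3125

70.3125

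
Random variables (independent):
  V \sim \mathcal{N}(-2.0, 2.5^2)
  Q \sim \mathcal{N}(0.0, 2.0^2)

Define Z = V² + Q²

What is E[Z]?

E[Z] = E[V²] + E[Q²]
E[V²] = Var(V) + E[V]² = 6.25 + 4 = 10.25
E[Q²] = Var(Q) + E[Q]² = 4 + 0 = 4
E[Z] = 10.25 + 4 = 14.25

14.25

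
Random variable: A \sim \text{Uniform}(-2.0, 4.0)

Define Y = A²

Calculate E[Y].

E[A²] = Var(A) + (E[A])² = 3 + 1 = 4

4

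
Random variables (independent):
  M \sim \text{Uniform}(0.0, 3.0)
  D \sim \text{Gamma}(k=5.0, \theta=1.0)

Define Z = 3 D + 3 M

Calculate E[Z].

E[Z] = 3*E[M] + 3*E[D]
E[M] = 1.5
E[D] = 5
E[Z] = 3*1.5 + 3*5 = 19.5

19.5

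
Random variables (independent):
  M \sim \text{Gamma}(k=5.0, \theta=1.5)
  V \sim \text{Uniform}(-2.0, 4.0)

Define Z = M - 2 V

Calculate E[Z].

E[Z] = 1*E[M] - 2*E[V]
E[M] = 7.5
E[V] = 1
E[Z] = 1*7.5 - 2*1 = 5.5

5.5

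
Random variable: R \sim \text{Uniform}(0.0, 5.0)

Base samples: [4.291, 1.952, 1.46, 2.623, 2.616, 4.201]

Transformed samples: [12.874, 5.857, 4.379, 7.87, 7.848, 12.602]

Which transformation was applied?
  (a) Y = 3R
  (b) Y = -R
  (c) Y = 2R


Checking option (a) Y = 3R:
  R = 4.291 -> Y = 12.874 ✓
  R = 1.952 -> Y = 5.857 ✓
  R = 1.46 -> Y = 4.379 ✓
All samples match this transformation.

(a) 3R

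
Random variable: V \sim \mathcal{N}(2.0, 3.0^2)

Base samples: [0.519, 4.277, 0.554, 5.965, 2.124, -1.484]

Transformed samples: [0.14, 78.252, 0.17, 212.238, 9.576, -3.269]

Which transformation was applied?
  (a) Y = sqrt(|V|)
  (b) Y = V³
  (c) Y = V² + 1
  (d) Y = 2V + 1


Checking option (b) Y = V³:
  V = 0.519 -> Y = 0.14 ✓
  V = 4.277 -> Y = 78.252 ✓
  V = 0.554 -> Y = 0.17 ✓
All samples match this transformation.

(b) V³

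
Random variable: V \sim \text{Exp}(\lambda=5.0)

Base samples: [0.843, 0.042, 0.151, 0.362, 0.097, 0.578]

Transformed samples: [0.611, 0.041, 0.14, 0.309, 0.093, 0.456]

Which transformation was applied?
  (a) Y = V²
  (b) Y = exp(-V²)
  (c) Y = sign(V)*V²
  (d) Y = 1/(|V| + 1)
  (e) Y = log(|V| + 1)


Checking option (e) Y = log(|V| + 1):
  V = 0.843 -> Y = 0.611 ✓
  V = 0.042 -> Y = 0.041 ✓
  V = 0.151 -> Y = 0.14 ✓
All samples match this transformation.

(e) log(|V| + 1)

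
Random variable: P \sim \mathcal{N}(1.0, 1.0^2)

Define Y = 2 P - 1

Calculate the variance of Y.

For Y = aP + b: Var(Y) = a² * Var(P)
Var(P) = 1.0^2 = 1
Var(Y) = 2² * 1 = 4 * 1 = 4

4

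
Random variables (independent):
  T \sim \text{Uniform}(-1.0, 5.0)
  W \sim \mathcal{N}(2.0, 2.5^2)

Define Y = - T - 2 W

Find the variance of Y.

For independent RVs: Var(aX + bY) = a²Var(X) + b²Var(Y)
Var(T) = 3
Var(W) = 6.25
Var(Y) = (-1)²*3 + (-2)²*6.25
= 1*3 + 4*6.25 = 28

28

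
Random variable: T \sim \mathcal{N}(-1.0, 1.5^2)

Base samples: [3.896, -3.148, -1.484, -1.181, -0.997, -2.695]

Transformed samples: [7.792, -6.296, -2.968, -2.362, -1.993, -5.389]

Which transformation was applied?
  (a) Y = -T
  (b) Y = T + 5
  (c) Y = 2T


Checking option (c) Y = 2T:
  T = 3.896 -> Y = 7.792 ✓
  T = -3.148 -> Y = -6.296 ✓
  T = -1.484 -> Y = -2.968 ✓
All samples match this transformation.

(c) 2T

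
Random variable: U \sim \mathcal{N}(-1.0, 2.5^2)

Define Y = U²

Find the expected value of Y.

Using E[X²] = Var(X) + (E[X])²:
E[U] = -1
Var(U) = 2.5^2 = 6.25
E[U²] = 6.25 + (-1)² = 6.25 + 1 = 7.25

7.25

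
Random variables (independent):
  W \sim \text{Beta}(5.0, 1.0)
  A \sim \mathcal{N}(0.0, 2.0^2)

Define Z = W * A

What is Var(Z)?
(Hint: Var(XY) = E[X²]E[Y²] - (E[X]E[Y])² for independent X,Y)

Var(XY) = E[X²]E[Y²] - (E[X]E[Y])²
E[W] = 0.83333333, Var(W) = 0.01984127
E[A] = 0, Var(A) = 4
E[W²] = 0.01984127 + 0.83333333² = 0.71428571
E[A²] = 4 + 0² = 4
Var(Z) = 0.71428571*4 - (0.83333333*0)²
= 2.8571429 - 0 = 2.8571429

2.8571429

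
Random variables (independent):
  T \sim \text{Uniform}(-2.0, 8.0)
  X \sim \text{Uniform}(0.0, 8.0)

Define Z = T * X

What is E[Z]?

For independent RVs: E[XY] = E[X]*E[Y]
E[T] = 3
E[X] = 4
E[Z] = 3 * 4 = 12

12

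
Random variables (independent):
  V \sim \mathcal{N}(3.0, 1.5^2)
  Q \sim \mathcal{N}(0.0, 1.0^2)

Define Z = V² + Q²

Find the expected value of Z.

E[Z] = E[V²] + E[Q²]
E[V²] = Var(V) + E[V]² = 2.25 + 9 = 11.25
E[Q²] = Var(Q) + E[Q]² = 1 + 0 = 1
E[Z] = 11.25 + 1 = 12.25

12.25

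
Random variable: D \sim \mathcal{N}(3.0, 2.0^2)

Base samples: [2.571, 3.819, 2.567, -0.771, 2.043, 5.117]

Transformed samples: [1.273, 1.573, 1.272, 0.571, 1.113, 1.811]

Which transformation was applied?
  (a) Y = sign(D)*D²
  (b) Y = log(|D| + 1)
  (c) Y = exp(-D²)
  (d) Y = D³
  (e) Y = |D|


Checking option (b) Y = log(|D| + 1):
  D = 2.571 -> Y = 1.273 ✓
  D = 3.819 -> Y = 1.573 ✓
  D = 2.567 -> Y = 1.272 ✓
All samples match this transformation.

(b) log(|D| + 1)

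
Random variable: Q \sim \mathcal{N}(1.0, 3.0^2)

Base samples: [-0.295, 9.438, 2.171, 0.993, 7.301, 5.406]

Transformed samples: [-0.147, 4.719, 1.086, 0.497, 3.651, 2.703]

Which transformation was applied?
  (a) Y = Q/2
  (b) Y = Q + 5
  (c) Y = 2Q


Checking option (a) Y = Q/2:
  Q = -0.295 -> Y = -0.147 ✓
  Q = 9.438 -> Y = 4.719 ✓
  Q = 2.171 -> Y = 1.086 ✓
All samples match this transformation.

(a) Q/2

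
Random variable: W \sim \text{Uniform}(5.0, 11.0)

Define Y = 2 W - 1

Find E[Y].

For Y = 2W - 1:
E[Y] = 2 * E[W] - 1
E[W] = (5 + 11)/2 = 8
E[Y] = 2 * 8 - 1 = 15

15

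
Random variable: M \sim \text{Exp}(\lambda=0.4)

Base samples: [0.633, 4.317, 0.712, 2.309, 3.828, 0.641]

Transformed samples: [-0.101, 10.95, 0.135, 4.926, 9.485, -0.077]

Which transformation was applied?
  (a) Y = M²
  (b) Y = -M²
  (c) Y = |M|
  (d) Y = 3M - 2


Checking option (d) Y = 3M - 2:
  M = 0.633 -> Y = -0.101 ✓
  M = 4.317 -> Y = 10.95 ✓
  M = 0.712 -> Y = 0.135 ✓
All samples match this transformation.

(d) 3M - 2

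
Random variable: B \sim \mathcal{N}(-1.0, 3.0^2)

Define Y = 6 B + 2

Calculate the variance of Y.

For Y = aB + b: Var(Y) = a² * Var(B)
Var(B) = 3.0^2 = 9
Var(Y) = 6² * 9 = 36 * 9 = 324

324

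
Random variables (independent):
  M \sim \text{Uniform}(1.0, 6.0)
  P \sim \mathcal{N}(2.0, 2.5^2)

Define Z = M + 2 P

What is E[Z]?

E[Z] = 1*E[M] + 2*E[P]
E[M] = 3.5
E[P] = 2
E[Z] = 1*3.5 + 2*2 = 7.5

7.5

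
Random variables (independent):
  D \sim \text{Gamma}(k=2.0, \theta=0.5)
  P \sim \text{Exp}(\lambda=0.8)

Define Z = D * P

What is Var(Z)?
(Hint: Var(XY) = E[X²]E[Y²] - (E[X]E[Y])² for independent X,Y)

Var(XY) = E[X²]E[Y²] - (E[X]E[Y])²
E[D] = 1, Var(D) = 0.5
E[P] = 1.25, Var(P) = 1.5625
E[D²] = 0.5 + 1² = 1.5
E[P²] = 1.5625 + 1.25² = 3.125
Var(Z) = 1.5*3.125 - (1*1.25)²
= 4.6875 - 1.5625 = 3.125

3.125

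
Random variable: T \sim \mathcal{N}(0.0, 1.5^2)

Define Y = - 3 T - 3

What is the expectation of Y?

For Y = -3T - 3:
E[Y] = -3 * E[T] - 3
E[T] = 0.0 = 0
E[Y] = -3 * 0 - 3 = -3

-3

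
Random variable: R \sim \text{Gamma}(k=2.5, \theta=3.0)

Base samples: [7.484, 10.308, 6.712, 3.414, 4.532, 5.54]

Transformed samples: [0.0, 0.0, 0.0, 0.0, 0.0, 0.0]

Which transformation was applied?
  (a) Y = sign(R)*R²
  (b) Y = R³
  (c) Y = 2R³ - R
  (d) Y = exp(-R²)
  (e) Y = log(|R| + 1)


Checking option (d) Y = exp(-R²):
  R = 7.484 -> Y = 0.0 ✓
  R = 10.308 -> Y = 0.0 ✓
  R = 6.712 -> Y = 0.0 ✓
All samples match this transformation.

(d) exp(-R²)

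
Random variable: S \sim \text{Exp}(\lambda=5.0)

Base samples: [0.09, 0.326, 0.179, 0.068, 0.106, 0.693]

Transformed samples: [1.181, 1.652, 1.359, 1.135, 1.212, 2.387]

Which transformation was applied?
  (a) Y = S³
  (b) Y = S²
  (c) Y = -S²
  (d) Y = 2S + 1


Checking option (d) Y = 2S + 1:
  S = 0.09 -> Y = 1.181 ✓
  S = 0.326 -> Y = 1.652 ✓
  S = 0.179 -> Y = 1.359 ✓
All samples match this transformation.

(d) 2S + 1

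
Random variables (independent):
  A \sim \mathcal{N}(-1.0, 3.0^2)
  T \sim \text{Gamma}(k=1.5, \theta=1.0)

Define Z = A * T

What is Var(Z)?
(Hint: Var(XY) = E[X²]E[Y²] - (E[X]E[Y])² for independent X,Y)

Var(XY) = E[X²]E[Y²] - (E[X]E[Y])²
E[A] = -1, Var(A) = 9
E[T] = 1.5, Var(T) = 1.5
E[A²] = 9 + (-1)² = 10
E[T²] = 1.5 + 1.5² = 3.75
Var(Z) = 10*3.75 - (-1*1.5)²
= 37.5 - 2.25 = 35.25

35.25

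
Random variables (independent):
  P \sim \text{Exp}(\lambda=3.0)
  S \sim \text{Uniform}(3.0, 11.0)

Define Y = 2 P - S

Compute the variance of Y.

For independent RVs: Var(aX + bY) = a²Var(X) + b²Var(Y)
Var(P) = 0.11111111
Var(S) = 5.3333333
Var(Y) = 2²*0.11111111 + (-1)²*5.3333333
= 4*0.11111111 + 1*5.3333333 = 5.7777778

5.7777778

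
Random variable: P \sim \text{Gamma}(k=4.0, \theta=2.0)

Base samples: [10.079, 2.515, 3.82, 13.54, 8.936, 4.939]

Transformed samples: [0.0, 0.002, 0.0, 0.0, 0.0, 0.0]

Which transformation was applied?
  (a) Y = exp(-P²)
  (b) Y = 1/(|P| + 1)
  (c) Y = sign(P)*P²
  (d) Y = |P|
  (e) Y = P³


Checking option (a) Y = exp(-P²):
  P = 10.079 -> Y = 0.0 ✓
  P = 2.515 -> Y = 0.002 ✓
  P = 3.82 -> Y = 0.0 ✓
All samples match this transformation.

(a) exp(-P²)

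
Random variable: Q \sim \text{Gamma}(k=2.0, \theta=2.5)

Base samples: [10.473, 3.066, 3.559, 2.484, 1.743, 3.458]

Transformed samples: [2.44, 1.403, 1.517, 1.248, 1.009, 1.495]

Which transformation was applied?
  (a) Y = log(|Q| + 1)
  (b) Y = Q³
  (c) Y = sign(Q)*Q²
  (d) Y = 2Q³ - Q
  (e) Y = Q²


Checking option (a) Y = log(|Q| + 1):
  Q = 10.473 -> Y = 2.44 ✓
  Q = 3.066 -> Y = 1.403 ✓
  Q = 3.559 -> Y = 1.517 ✓
All samples match this transformation.

(a) log(|Q| + 1)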